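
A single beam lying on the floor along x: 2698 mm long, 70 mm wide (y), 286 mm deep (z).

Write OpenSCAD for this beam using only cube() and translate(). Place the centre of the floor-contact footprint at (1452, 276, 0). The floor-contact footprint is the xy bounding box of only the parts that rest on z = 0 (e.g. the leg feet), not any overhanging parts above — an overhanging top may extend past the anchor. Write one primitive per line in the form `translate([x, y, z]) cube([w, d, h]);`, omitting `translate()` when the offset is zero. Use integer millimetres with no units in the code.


translate([103, 241, 0]) cube([2698, 70, 286]);


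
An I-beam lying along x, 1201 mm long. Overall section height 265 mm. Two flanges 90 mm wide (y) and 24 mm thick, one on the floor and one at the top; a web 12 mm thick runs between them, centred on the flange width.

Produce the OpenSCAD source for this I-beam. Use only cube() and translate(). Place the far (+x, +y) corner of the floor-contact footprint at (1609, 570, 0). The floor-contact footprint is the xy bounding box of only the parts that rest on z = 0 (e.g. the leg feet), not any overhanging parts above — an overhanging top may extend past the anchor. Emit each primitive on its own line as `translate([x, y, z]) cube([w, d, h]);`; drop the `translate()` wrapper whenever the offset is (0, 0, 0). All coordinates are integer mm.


translate([408, 480, 0]) cube([1201, 90, 24]);
translate([408, 519, 24]) cube([1201, 12, 217]);
translate([408, 480, 241]) cube([1201, 90, 24]);


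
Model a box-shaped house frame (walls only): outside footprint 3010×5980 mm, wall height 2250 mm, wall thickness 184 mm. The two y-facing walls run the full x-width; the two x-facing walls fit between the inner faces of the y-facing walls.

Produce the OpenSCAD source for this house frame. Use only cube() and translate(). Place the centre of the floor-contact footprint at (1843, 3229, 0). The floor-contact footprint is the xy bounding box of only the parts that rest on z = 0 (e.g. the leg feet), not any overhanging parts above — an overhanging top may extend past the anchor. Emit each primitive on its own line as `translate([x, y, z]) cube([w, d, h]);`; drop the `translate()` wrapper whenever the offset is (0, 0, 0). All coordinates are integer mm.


translate([338, 239, 0]) cube([3010, 184, 2250]);
translate([338, 6035, 0]) cube([3010, 184, 2250]);
translate([338, 423, 0]) cube([184, 5612, 2250]);
translate([3164, 423, 0]) cube([184, 5612, 2250]);


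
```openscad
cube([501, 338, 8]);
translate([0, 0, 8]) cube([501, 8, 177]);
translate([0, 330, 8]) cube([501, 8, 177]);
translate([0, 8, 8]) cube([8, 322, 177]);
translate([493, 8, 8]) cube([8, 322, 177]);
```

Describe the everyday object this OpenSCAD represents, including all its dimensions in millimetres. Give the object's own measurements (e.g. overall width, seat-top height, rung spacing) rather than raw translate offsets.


An open-topped rectangular box: outside dimensions 501×338×185 mm, with a uniform wall and base thickness of 8 mm. The base is a full 501×338 slab on the floor; four walls sit on top of the base. The front and back walls (the −y and +y sides) span the full width; the two side walls fit between them.


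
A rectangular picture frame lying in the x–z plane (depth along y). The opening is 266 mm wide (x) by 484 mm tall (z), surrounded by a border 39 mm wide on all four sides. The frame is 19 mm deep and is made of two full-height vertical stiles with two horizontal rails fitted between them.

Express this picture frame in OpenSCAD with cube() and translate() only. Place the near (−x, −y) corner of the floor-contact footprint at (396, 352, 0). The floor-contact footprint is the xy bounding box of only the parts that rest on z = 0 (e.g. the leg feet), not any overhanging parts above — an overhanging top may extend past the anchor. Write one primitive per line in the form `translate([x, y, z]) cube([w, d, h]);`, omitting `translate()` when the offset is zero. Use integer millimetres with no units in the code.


translate([396, 352, 0]) cube([39, 19, 562]);
translate([701, 352, 0]) cube([39, 19, 562]);
translate([435, 352, 0]) cube([266, 19, 39]);
translate([435, 352, 523]) cube([266, 19, 39]);


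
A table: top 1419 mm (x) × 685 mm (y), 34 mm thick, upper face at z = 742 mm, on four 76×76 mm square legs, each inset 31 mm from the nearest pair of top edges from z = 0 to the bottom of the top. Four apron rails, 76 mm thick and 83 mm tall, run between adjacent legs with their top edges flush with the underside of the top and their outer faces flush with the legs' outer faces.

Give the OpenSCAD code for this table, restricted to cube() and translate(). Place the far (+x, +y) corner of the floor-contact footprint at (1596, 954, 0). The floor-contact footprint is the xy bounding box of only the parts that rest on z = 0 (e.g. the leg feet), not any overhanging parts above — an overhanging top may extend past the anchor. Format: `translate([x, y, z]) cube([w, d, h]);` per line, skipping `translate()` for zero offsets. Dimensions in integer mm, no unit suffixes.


// leg_h = 742 - 34 = 708
// apron z = 708 - 83 = 625
translate([208, 300, 708]) cube([1419, 685, 34]);
translate([239, 331, 0]) cube([76, 76, 708]);
translate([1520, 331, 0]) cube([76, 76, 708]);
translate([239, 878, 0]) cube([76, 76, 708]);
translate([1520, 878, 0]) cube([76, 76, 708]);
translate([315, 331, 625]) cube([1205, 76, 83]);
translate([315, 878, 625]) cube([1205, 76, 83]);
translate([239, 407, 625]) cube([76, 471, 83]);
translate([1520, 407, 625]) cube([76, 471, 83]);


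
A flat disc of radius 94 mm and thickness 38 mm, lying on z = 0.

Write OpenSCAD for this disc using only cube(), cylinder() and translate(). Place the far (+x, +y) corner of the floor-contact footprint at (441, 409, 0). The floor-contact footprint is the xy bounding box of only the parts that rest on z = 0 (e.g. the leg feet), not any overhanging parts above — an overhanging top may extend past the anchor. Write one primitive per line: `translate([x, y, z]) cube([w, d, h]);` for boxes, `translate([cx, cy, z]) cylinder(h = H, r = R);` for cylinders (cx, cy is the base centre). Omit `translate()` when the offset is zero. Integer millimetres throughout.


translate([347, 315, 0]) cylinder(h = 38, r = 94);


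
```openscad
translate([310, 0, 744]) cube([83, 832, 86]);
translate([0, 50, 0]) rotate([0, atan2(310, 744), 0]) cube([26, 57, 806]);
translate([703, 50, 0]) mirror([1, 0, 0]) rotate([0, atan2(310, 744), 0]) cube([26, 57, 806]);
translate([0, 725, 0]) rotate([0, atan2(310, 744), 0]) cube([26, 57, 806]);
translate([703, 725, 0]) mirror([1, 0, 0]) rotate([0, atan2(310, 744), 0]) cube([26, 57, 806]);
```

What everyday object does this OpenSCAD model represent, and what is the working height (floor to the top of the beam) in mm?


A sawhorse. The overall height is 830 mm.

A beam across two mirrored pairs of raked legs — a sawhorse. The beam's underside is at z = 744 (matching the legs' vertical rise in atan2(310, 744)) and the beam is 86 mm tall, so its top is at 744 + 86 = 830 mm. The raked legs top out at the beam's underside, so that is the highest point.


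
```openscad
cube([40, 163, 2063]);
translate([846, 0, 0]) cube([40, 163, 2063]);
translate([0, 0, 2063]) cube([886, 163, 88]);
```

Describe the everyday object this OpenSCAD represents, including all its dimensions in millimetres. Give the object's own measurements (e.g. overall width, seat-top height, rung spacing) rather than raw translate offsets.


A door frame. The clear opening is 806 mm wide and 2063 mm high. Two 40 mm wide jambs, 163 mm deep, stand either side of the opening from the floor to the top of the opening. A 88 mm thick head sits across the top of both jambs, spanning the full outside width of the frame.


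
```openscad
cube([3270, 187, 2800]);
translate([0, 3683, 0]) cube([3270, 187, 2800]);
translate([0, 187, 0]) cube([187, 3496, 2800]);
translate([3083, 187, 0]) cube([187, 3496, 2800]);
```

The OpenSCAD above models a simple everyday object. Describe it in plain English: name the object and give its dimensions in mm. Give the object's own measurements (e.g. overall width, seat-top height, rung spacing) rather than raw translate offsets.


The wall frame of a small rectangular building: four walls, each 2800 mm tall and 187 mm thick, enclosing a footprint 3270 mm (x) by 3870 mm (y) outside-to-outside, with no floor or roof. The front and back walls (the −y and +y sides) span the full width; the two side walls fit between them.


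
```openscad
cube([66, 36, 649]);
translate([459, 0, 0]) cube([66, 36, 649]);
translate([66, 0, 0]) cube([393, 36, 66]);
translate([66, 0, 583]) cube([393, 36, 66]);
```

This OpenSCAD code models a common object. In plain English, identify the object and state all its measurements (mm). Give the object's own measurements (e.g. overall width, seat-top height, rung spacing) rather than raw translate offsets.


A rectangular picture frame lying in the x–z plane (depth along y). The opening is 393 mm wide (x) by 517 mm tall (z), surrounded by a border 66 mm wide on all four sides. The frame is 36 mm deep and is made of two full-height vertical stiles with two horizontal rails fitted between them.


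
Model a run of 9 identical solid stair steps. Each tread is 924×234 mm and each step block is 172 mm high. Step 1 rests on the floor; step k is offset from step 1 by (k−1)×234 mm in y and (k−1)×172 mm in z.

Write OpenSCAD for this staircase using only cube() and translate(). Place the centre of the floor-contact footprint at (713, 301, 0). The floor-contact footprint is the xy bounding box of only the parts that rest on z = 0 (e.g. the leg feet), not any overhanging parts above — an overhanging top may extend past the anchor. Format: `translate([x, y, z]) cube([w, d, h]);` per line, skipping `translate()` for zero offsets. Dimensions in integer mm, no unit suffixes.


translate([251, 184, 0]) cube([924, 234, 172]);
translate([251, 418, 172]) cube([924, 234, 172]);
translate([251, 652, 344]) cube([924, 234, 172]);
translate([251, 886, 516]) cube([924, 234, 172]);
translate([251, 1120, 688]) cube([924, 234, 172]);
translate([251, 1354, 860]) cube([924, 234, 172]);
translate([251, 1588, 1032]) cube([924, 234, 172]);
translate([251, 1822, 1204]) cube([924, 234, 172]);
translate([251, 2056, 1376]) cube([924, 234, 172]);


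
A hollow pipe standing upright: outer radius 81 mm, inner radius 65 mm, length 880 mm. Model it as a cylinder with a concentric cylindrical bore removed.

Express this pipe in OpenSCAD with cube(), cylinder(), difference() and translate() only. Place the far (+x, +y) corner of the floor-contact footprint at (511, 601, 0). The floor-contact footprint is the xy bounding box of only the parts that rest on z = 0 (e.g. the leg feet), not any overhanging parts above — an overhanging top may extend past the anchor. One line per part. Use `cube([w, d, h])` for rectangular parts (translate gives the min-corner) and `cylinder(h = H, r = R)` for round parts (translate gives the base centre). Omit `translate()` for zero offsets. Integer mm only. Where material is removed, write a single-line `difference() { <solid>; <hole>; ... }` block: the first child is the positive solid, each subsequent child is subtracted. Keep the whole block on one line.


difference() { translate([430, 520, 0]) cylinder(h = 880, r = 81); translate([430, 520, 0]) cylinder(h = 880, r = 65); }


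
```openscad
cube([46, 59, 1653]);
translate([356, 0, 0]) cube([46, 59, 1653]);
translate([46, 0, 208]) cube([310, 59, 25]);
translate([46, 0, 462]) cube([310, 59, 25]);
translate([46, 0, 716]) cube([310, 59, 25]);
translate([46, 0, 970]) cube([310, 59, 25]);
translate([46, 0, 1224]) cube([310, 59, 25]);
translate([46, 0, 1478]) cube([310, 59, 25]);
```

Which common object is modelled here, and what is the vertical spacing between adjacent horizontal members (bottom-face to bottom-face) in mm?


A ladder. The rung spacing is 254 mm.

Two tall 46×59 posts with 6 short bars between them — a ladder. Adjacent rungs sit at z = 208 and z = 462, so the spacing is 462 − 208 = 254 mm.


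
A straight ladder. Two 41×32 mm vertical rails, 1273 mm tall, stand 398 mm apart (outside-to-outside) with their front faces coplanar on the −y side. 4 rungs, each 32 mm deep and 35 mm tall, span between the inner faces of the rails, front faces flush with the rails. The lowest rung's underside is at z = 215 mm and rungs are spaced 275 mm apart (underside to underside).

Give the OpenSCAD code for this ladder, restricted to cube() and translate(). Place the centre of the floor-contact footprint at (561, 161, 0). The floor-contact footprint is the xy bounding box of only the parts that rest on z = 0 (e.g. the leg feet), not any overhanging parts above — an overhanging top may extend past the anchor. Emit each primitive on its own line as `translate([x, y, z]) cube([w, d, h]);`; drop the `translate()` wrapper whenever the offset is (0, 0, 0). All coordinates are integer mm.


// rung span = 398 - 2*41 = 316
// rung[k] z = 215 + k*275
translate([362, 145, 0]) cube([41, 32, 1273]);
translate([719, 145, 0]) cube([41, 32, 1273]);
translate([403, 145, 215]) cube([316, 32, 35]);
translate([403, 145, 490]) cube([316, 32, 35]);
translate([403, 145, 765]) cube([316, 32, 35]);
translate([403, 145, 1040]) cube([316, 32, 35]);


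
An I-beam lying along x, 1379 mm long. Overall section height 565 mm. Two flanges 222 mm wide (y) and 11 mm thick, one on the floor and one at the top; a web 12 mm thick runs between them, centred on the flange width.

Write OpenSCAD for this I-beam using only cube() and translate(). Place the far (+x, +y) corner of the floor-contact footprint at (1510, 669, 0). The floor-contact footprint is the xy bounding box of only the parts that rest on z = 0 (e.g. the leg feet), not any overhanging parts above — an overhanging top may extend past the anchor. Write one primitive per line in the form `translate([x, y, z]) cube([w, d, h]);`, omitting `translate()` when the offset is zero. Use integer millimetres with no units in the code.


translate([131, 447, 0]) cube([1379, 222, 11]);
translate([131, 552, 11]) cube([1379, 12, 543]);
translate([131, 447, 554]) cube([1379, 222, 11]);


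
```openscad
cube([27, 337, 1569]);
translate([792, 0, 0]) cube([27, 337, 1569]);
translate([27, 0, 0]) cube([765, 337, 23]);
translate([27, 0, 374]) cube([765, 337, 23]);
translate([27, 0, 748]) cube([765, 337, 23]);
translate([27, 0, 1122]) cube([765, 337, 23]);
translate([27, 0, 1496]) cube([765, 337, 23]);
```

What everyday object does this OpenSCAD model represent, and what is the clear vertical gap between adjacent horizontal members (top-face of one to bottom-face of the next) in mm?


A bookshelf. The clear shelf gap is 351 mm.

Two tall side panels with 5 horizontal boards between them — a bookshelf. The first two shelf undersides are at z = 0 and z = 374; with shelf thickness 23, the clear gap is 374 − 0 − 23 = 351 mm.


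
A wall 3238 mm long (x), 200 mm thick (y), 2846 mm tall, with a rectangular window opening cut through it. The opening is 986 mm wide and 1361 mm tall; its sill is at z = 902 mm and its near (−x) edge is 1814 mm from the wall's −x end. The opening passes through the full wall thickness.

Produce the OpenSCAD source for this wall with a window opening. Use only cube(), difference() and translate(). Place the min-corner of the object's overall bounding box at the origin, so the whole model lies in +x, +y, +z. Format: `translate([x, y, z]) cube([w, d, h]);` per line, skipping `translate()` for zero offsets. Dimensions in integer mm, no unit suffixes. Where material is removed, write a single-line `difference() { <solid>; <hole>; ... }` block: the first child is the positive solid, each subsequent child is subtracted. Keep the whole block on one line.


difference() { cube([3238, 200, 2846]); translate([1814, 0, 902]) cube([986, 200, 1361]); }


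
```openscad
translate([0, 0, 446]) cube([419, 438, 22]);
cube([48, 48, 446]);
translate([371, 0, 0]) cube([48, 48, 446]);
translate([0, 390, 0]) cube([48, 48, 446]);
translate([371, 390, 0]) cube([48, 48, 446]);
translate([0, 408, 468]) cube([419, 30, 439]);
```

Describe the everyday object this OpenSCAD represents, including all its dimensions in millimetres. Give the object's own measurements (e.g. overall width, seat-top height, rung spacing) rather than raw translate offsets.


A chair. The seat is a 419×438×22 mm slab with its top at z = 468 mm, on four 48×48 mm corner legs (flush with the seat edges, standing on z = 0). A flat backrest 30 mm thick, 439 mm tall, spans the full seat width and rises from the seat top along its +y edge, rear face flush with the rear of the seat.


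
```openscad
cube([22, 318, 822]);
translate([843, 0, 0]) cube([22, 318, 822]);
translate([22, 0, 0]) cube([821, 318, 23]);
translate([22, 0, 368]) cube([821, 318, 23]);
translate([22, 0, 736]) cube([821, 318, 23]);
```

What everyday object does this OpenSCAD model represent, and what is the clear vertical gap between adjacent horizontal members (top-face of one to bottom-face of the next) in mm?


A bookshelf. The clear shelf gap is 345 mm.

Two tall side panels with 3 horizontal boards between them — a bookshelf. The first two shelf undersides are at z = 0 and z = 368; with shelf thickness 23, the clear gap is 368 − 0 − 23 = 345 mm.


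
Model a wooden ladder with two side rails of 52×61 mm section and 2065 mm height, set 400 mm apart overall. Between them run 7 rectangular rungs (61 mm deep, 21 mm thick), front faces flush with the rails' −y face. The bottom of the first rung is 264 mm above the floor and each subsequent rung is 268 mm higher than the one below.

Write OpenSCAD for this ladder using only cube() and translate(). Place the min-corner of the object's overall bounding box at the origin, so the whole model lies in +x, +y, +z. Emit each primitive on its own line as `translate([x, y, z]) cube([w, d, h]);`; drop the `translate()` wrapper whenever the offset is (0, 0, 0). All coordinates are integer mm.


cube([52, 61, 2065]);
translate([348, 0, 0]) cube([52, 61, 2065]);
translate([52, 0, 264]) cube([296, 61, 21]);
translate([52, 0, 532]) cube([296, 61, 21]);
translate([52, 0, 800]) cube([296, 61, 21]);
translate([52, 0, 1068]) cube([296, 61, 21]);
translate([52, 0, 1336]) cube([296, 61, 21]);
translate([52, 0, 1604]) cube([296, 61, 21]);
translate([52, 0, 1872]) cube([296, 61, 21]);


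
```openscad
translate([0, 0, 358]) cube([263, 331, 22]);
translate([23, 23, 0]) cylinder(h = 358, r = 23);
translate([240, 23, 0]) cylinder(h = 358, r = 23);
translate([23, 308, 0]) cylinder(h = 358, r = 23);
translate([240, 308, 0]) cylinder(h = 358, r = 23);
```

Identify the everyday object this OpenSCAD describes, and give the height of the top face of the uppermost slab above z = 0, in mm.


A stool. The seat height is 380 mm.

A 263×331×22 slab at z = 358 on four corner cylinders — a stool. The seat top is 358 + 22 = 380 mm.


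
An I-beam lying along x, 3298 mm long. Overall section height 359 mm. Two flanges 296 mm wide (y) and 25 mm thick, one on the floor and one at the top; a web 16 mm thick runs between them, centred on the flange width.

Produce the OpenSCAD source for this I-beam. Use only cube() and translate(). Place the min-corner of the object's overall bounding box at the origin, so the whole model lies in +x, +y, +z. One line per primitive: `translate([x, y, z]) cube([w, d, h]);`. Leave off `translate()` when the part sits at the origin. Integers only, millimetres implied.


cube([3298, 296, 25]);
translate([0, 140, 25]) cube([3298, 16, 309]);
translate([0, 0, 334]) cube([3298, 296, 25]);


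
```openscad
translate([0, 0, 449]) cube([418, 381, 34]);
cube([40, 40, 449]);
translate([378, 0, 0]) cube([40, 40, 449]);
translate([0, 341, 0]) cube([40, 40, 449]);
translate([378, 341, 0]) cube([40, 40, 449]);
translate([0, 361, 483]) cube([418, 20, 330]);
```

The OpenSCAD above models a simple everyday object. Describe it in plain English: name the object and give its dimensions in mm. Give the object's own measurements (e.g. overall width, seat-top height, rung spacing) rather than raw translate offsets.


A chair. The seat is a 418×381×34 mm slab with its top at z = 483 mm, on four 40×40 mm corner legs (flush with the seat edges, standing on z = 0). A flat backrest 20 mm thick, 330 mm tall, spans the full seat width and rises from the seat top along its +y edge, rear face flush with the rear of the seat.


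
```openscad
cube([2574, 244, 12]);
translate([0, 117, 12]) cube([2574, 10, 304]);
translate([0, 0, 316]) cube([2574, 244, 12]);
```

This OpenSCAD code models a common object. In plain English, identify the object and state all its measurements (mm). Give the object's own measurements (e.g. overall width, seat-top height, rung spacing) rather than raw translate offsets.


An I-beam lying along x, 2574 mm long. Overall section height 328 mm. Two flanges 244 mm wide (y) and 12 mm thick, one on the floor and one at the top; a web 10 mm thick runs between them, centred on the flange width.


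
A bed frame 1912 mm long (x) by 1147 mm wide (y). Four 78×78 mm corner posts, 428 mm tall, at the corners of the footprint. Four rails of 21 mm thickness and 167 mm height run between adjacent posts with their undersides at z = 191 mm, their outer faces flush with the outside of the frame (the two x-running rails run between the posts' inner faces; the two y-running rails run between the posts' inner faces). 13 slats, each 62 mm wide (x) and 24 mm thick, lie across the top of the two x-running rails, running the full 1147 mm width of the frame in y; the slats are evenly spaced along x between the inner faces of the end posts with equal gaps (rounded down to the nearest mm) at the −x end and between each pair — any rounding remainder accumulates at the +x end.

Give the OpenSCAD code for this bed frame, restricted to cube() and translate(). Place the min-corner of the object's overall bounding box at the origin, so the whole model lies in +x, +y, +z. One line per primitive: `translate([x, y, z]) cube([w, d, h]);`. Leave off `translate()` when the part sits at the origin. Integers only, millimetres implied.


cube([78, 78, 428]);
translate([0, 1069, 0]) cube([78, 78, 428]);
translate([1834, 0, 0]) cube([78, 78, 428]);
translate([1834, 1069, 0]) cube([78, 78, 428]);
translate([78, 0, 191]) cube([1756, 21, 167]);
translate([78, 1126, 191]) cube([1756, 21, 167]);
translate([0, 78, 191]) cube([21, 991, 167]);
translate([1891, 78, 191]) cube([21, 991, 167]);
translate([145, 0, 358]) cube([62, 1147, 24]);
translate([274, 0, 358]) cube([62, 1147, 24]);
translate([403, 0, 358]) cube([62, 1147, 24]);
translate([532, 0, 358]) cube([62, 1147, 24]);
translate([661, 0, 358]) cube([62, 1147, 24]);
translate([790, 0, 358]) cube([62, 1147, 24]);
translate([919, 0, 358]) cube([62, 1147, 24]);
translate([1048, 0, 358]) cube([62, 1147, 24]);
translate([1177, 0, 358]) cube([62, 1147, 24]);
translate([1306, 0, 358]) cube([62, 1147, 24]);
translate([1435, 0, 358]) cube([62, 1147, 24]);
translate([1564, 0, 358]) cube([62, 1147, 24]);
translate([1693, 0, 358]) cube([62, 1147, 24]);


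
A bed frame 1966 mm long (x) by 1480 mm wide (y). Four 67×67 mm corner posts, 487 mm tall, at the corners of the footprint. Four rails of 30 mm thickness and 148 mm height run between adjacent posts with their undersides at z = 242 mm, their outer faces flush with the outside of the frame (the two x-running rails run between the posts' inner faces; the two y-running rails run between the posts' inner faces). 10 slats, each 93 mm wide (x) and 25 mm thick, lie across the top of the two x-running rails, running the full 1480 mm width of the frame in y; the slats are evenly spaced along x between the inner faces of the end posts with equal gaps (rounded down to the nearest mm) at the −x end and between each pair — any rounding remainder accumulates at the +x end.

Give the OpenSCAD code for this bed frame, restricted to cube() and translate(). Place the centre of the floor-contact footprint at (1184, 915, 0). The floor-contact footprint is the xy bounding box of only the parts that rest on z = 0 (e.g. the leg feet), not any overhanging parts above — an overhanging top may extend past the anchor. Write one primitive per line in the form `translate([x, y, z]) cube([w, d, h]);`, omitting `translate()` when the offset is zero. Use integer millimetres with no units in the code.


translate([201, 175, 0]) cube([67, 67, 487]);
translate([201, 1588, 0]) cube([67, 67, 487]);
translate([2100, 175, 0]) cube([67, 67, 487]);
translate([2100, 1588, 0]) cube([67, 67, 487]);
translate([268, 175, 242]) cube([1832, 30, 148]);
translate([268, 1625, 242]) cube([1832, 30, 148]);
translate([201, 242, 242]) cube([30, 1346, 148]);
translate([2137, 242, 242]) cube([30, 1346, 148]);
translate([350, 175, 390]) cube([93, 1480, 25]);
translate([525, 175, 390]) cube([93, 1480, 25]);
translate([700, 175, 390]) cube([93, 1480, 25]);
translate([875, 175, 390]) cube([93, 1480, 25]);
translate([1050, 175, 390]) cube([93, 1480, 25]);
translate([1225, 175, 390]) cube([93, 1480, 25]);
translate([1400, 175, 390]) cube([93, 1480, 25]);
translate([1575, 175, 390]) cube([93, 1480, 25]);
translate([1750, 175, 390]) cube([93, 1480, 25]);
translate([1925, 175, 390]) cube([93, 1480, 25]);


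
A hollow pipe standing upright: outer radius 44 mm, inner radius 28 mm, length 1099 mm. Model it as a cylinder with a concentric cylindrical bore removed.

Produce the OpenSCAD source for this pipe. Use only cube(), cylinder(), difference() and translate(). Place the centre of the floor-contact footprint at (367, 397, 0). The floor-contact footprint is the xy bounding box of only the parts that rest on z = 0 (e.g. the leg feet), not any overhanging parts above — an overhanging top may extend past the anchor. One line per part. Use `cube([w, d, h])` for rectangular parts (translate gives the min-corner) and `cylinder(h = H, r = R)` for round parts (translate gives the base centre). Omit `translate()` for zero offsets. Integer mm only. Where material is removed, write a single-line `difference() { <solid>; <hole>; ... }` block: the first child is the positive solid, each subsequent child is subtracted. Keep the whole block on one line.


difference() { translate([367, 397, 0]) cylinder(h = 1099, r = 44); translate([367, 397, 0]) cylinder(h = 1099, r = 28); }


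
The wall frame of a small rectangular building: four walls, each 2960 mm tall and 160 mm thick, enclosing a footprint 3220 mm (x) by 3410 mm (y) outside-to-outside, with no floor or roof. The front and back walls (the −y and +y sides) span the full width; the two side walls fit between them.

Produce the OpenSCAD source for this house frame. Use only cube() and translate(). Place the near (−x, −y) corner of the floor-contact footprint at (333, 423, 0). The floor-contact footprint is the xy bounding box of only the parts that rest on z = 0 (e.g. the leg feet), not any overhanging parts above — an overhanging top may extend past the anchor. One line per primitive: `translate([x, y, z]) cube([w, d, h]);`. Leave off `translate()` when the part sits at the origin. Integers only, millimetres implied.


translate([333, 423, 0]) cube([3220, 160, 2960]);
translate([333, 3673, 0]) cube([3220, 160, 2960]);
translate([333, 583, 0]) cube([160, 3090, 2960]);
translate([3393, 583, 0]) cube([160, 3090, 2960]);


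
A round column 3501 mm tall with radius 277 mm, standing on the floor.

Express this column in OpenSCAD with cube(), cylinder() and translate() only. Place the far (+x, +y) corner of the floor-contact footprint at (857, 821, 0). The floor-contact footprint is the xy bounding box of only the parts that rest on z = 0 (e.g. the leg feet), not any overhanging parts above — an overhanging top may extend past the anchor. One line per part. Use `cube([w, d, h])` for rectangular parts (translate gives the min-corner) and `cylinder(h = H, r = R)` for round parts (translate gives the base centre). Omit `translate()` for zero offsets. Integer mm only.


translate([580, 544, 0]) cylinder(h = 3501, r = 277);


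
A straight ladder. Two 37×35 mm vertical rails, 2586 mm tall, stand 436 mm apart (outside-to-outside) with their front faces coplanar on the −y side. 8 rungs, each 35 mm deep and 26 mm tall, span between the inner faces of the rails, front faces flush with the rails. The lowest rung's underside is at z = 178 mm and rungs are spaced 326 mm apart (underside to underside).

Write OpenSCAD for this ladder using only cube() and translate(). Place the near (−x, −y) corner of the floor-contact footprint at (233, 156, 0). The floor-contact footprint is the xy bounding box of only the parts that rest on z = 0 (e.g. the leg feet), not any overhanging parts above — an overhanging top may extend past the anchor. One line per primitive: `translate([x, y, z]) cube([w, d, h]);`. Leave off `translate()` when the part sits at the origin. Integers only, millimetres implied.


translate([233, 156, 0]) cube([37, 35, 2586]);
translate([632, 156, 0]) cube([37, 35, 2586]);
translate([270, 156, 178]) cube([362, 35, 26]);
translate([270, 156, 504]) cube([362, 35, 26]);
translate([270, 156, 830]) cube([362, 35, 26]);
translate([270, 156, 1156]) cube([362, 35, 26]);
translate([270, 156, 1482]) cube([362, 35, 26]);
translate([270, 156, 1808]) cube([362, 35, 26]);
translate([270, 156, 2134]) cube([362, 35, 26]);
translate([270, 156, 2460]) cube([362, 35, 26]);


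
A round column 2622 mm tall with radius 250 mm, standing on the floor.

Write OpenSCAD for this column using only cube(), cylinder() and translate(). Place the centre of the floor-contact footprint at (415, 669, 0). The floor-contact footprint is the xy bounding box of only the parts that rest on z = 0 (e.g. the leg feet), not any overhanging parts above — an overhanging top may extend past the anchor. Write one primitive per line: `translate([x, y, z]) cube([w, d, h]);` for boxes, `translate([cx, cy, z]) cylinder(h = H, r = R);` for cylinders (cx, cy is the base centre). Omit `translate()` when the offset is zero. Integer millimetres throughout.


translate([415, 669, 0]) cylinder(h = 2622, r = 250);


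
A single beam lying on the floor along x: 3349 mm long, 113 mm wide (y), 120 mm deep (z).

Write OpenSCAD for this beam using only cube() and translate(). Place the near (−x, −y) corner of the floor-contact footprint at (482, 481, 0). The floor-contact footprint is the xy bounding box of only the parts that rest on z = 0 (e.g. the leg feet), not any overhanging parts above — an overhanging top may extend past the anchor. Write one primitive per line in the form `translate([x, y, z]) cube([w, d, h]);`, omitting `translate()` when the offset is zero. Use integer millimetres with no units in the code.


translate([482, 481, 0]) cube([3349, 113, 120]);


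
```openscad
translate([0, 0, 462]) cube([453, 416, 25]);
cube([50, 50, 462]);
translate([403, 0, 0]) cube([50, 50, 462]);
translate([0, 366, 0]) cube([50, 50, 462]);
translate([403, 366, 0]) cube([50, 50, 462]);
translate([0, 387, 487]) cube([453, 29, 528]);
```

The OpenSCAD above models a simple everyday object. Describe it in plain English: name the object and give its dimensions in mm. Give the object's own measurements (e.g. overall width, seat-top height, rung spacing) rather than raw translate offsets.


A chair. The seat is a 453×416×25 mm slab with its top at z = 487 mm, on four 50×50 mm corner legs (flush with the seat edges, standing on z = 0). A flat backrest 29 mm thick, 528 mm tall, spans the full seat width and rises from the seat top along its +y edge, rear face flush with the rear of the seat.


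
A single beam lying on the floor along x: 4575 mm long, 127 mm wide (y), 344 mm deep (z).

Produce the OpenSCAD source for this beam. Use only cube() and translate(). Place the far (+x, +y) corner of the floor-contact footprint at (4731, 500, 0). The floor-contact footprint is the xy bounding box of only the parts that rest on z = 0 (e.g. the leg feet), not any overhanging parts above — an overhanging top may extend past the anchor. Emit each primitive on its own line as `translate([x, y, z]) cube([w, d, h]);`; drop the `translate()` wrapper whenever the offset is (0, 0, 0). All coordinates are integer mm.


translate([156, 373, 0]) cube([4575, 127, 344]);


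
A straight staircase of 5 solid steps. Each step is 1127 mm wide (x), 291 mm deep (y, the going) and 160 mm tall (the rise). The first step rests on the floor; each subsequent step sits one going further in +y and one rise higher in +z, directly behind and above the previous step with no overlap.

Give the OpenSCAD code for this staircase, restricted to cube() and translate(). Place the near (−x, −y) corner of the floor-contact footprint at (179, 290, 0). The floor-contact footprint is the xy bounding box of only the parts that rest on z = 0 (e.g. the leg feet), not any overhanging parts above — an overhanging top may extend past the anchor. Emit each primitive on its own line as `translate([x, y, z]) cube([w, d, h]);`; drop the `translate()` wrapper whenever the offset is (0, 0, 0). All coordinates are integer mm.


translate([179, 290, 0]) cube([1127, 291, 160]);
translate([179, 581, 160]) cube([1127, 291, 160]);
translate([179, 872, 320]) cube([1127, 291, 160]);
translate([179, 1163, 480]) cube([1127, 291, 160]);
translate([179, 1454, 640]) cube([1127, 291, 160]);


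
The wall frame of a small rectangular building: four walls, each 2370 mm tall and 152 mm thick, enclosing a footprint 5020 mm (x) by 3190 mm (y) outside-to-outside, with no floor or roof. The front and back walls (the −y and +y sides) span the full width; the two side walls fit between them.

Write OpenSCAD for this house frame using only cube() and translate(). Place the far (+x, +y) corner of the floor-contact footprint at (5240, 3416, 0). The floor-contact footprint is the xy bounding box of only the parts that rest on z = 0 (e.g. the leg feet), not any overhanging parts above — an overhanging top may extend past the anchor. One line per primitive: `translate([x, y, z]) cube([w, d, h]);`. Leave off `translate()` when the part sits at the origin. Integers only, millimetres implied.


translate([220, 226, 0]) cube([5020, 152, 2370]);
translate([220, 3264, 0]) cube([5020, 152, 2370]);
translate([220, 378, 0]) cube([152, 2886, 2370]);
translate([5088, 378, 0]) cube([152, 2886, 2370]);


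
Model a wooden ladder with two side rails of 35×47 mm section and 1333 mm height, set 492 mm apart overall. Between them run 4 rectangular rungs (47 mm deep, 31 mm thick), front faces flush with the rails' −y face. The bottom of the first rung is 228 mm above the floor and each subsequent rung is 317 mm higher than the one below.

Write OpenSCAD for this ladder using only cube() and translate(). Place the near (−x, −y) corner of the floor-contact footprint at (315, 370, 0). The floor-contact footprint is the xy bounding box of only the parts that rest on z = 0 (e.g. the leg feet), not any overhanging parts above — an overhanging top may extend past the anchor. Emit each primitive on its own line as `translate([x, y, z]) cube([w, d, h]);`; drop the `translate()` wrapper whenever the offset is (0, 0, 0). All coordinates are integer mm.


translate([315, 370, 0]) cube([35, 47, 1333]);
translate([772, 370, 0]) cube([35, 47, 1333]);
translate([350, 370, 228]) cube([422, 47, 31]);
translate([350, 370, 545]) cube([422, 47, 31]);
translate([350, 370, 862]) cube([422, 47, 31]);
translate([350, 370, 1179]) cube([422, 47, 31]);


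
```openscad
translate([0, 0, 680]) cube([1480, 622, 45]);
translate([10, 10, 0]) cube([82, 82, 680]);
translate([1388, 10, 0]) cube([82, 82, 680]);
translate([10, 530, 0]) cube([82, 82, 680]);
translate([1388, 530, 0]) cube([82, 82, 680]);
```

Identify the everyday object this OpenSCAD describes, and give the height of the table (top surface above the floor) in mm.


A table. The table height is 725 mm.

A 1480×622×45 slab sits at z = 680 on four 82 mm square posts — a table. The top surface is at 680 + 45 = 725 mm.


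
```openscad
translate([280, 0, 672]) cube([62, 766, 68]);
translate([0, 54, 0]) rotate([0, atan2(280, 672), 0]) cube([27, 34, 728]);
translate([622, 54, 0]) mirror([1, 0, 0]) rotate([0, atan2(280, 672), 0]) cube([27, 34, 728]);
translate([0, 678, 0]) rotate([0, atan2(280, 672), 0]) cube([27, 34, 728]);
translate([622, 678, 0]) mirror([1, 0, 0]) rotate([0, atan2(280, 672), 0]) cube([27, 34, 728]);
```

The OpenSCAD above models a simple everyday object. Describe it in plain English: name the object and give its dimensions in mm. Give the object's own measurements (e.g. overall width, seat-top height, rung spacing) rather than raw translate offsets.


A sawhorse. A 62×766×68 mm beam (x, y, z) sits on two A-frame leg pairs. Each pair is two raked legs of 27×34 mm section (34 mm along y) splaying symmetrically in x. Each leg rises 672 mm vertically over 280 mm of horizontal reach and is 728 mm long along its own axis. Every leg's outer bottom edge rests on the floor and its outer top edge meets a bottom edge of the beam — the left legs (tilting toward +x) meet the beam's −x bottom edge, the right legs (their mirror images, tilting toward −x) meet its +x bottom edge — so the leg tops tuck under the beam, the beam's underside is 672 mm above the floor, and the feet are 622 mm apart outside-to-outside with the beam centred between them. The two leg pairs are set in 54 mm from either end of the beam.


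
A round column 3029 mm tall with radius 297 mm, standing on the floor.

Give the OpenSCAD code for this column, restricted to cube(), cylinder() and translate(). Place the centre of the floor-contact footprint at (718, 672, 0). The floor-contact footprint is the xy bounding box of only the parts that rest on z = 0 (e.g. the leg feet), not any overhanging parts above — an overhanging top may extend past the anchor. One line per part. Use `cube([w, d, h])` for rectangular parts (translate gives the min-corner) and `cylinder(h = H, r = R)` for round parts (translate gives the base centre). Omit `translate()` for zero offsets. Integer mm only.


translate([718, 672, 0]) cylinder(h = 3029, r = 297);


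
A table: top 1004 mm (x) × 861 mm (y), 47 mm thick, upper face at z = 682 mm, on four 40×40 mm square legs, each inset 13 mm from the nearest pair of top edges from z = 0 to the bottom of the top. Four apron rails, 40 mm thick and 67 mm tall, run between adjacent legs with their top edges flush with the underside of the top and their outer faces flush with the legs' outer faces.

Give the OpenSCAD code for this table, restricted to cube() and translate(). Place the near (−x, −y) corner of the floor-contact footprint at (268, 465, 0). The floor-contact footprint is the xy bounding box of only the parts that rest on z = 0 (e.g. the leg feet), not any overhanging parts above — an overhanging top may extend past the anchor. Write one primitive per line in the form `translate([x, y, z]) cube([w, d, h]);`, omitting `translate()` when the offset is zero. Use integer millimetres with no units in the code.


// leg_h = 682 - 47 = 635
// apron z = 635 - 67 = 568
translate([255, 452, 635]) cube([1004, 861, 47]);
translate([268, 465, 0]) cube([40, 40, 635]);
translate([1206, 465, 0]) cube([40, 40, 635]);
translate([268, 1260, 0]) cube([40, 40, 635]);
translate([1206, 1260, 0]) cube([40, 40, 635]);
translate([308, 465, 568]) cube([898, 40, 67]);
translate([308, 1260, 568]) cube([898, 40, 67]);
translate([268, 505, 568]) cube([40, 755, 67]);
translate([1206, 505, 568]) cube([40, 755, 67]);


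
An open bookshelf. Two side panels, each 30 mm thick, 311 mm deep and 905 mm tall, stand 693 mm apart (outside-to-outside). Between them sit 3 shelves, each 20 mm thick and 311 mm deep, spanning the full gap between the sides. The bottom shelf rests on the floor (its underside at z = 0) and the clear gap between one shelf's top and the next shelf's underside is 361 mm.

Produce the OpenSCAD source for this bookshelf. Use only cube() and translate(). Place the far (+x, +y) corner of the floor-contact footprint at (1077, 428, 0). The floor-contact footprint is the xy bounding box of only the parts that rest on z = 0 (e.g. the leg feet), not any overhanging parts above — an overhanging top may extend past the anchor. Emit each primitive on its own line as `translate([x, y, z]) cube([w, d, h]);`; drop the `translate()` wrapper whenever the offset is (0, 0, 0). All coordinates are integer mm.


translate([384, 117, 0]) cube([30, 311, 905]);
translate([1047, 117, 0]) cube([30, 311, 905]);
translate([414, 117, 0]) cube([633, 311, 20]);
translate([414, 117, 381]) cube([633, 311, 20]);
translate([414, 117, 762]) cube([633, 311, 20]);
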